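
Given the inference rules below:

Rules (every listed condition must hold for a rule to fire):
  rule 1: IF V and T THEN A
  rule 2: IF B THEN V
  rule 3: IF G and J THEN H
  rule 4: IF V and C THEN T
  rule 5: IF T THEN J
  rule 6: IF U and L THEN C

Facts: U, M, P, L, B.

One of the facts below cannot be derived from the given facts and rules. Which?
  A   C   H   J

H

[1] rule 2 [IF B THEN V]; rule 6 [IF U and L THEN C]. ⇒ new: V, C.
[2] rule 4 [IF V and C THEN T]. ⇒ new: T.
[3] rule 1 [IF V and T THEN A]; rule 5 [IF T THEN J]. ⇒ new: A, J.
Derived: A (round 3), J (round 3), C (round 1). H never appears in any round.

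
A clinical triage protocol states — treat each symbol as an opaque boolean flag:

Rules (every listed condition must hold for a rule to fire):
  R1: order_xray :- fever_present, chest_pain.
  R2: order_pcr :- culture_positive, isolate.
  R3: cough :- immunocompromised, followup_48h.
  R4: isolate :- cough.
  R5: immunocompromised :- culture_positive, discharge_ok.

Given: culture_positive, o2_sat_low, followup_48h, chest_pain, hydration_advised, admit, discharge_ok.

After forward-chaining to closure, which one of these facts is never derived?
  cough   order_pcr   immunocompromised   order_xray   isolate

Round 1: R5 [immunocompromised :- culture_positive, discharge_ok.]. New: immunocompromised.
Round 2: R3 [cough :- immunocompromised, followup_48h.]. New: cough.
Round 3: R4 [isolate :- cough.]. New: isolate.
Round 4: R2 [order_pcr :- culture_positive, isolate.]. New: order_pcr.
Derived: isolate (round 3), immunocompromised (round 1), order_pcr (round 4), cough (round 2). order_xray never appears in any round.

order_xray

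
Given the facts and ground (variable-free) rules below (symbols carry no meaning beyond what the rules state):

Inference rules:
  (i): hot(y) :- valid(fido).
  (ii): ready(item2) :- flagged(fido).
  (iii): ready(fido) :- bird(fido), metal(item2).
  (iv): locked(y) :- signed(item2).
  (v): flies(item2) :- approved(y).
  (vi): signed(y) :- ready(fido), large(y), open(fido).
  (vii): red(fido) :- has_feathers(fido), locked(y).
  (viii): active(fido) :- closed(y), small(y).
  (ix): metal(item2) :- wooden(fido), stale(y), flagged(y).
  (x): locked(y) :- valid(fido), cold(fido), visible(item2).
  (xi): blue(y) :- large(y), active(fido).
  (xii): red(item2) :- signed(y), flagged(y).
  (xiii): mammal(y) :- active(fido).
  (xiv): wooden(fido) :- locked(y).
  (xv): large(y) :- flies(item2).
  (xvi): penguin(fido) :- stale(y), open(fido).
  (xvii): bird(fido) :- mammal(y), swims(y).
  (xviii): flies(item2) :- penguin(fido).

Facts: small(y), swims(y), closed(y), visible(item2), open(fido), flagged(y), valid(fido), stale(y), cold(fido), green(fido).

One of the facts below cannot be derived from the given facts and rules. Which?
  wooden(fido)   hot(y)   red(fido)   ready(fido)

Round 1: (i) [hot(y) :- valid(fido).]; (viii) [active(fido) :- closed(y), small(y).]; (x) [locked(y) :- valid(fido), cold(fido), visible(item2).]; (xvi) [penguin(fido) :- stale(y), open(fido).]. Adds hot(y), active(fido), locked(y), penguin(fido).
Round 2: (xiii) [mammal(y) :- active(fido).]; (xiv) [wooden(fido) :- locked(y).]; (xviii) [flies(item2) :- penguin(fido).]. Adds mammal(y), wooden(fido), flies(item2).
Round 3: (ix) [metal(item2) :- wooden(fido), stale(y), flagged(y).]; (xv) [large(y) :- flies(item2).]; (xvii) [bird(fido) :- mammal(y), swims(y).]. Adds metal(item2), large(y), bird(fido).
Round 4: (iii) [ready(fido) :- bird(fido), metal(item2).]; (xi) [blue(y) :- large(y), active(fido).]. Adds ready(fido), blue(y).
Round 5: (vi) [signed(y) :- ready(fido), large(y), open(fido).]. Adds signed(y).
Round 6: (xii) [red(item2) :- signed(y), flagged(y).]. Adds red(item2).
Derived: hot(y) (round 1), ready(fido) (round 4), wooden(fido) (round 2). red(fido) never appears in any round.

red(fido)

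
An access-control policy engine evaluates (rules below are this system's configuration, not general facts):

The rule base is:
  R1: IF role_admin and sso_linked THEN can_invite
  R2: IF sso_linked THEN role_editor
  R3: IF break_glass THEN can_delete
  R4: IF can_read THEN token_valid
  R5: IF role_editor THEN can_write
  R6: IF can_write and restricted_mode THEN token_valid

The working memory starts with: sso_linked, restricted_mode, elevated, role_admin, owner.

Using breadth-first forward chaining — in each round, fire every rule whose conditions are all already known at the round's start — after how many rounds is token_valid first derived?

Round 1 — R1, R2, derive can_invite, role_editor.
Round 2 — R5, derive can_write.
Round 3 — R6, derive token_valid.
token_valid first appears in round 3.

3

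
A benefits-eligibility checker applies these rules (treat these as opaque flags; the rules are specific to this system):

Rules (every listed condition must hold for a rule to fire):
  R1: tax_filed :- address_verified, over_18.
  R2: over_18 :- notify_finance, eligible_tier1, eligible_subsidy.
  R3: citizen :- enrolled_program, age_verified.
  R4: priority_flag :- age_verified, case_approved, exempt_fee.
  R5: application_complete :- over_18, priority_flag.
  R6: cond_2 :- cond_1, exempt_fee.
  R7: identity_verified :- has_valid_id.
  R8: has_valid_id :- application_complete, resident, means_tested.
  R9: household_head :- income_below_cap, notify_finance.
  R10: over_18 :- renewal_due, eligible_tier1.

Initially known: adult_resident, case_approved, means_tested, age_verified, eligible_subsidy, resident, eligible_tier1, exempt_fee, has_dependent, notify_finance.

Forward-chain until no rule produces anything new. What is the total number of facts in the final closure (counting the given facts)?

Round 1: R2 [over_18 :- notify_finance, eligible_tier1, eligible_subsidy.]; R4 [priority_flag :- age_verified, case_approved, exempt_fee.]. Adds over_18, priority_flag.
Round 2: R5 [application_complete :- over_18, priority_flag.]. Adds application_complete.
Round 3: R8 [has_valid_id :- application_complete, resident, means_tested.]. Adds has_valid_id.
Round 4: R7 [identity_verified :- has_valid_id.]. Adds identity_verified.
Closure: {adult_resident, age_verified, application_complete, case_approved, eligible_subsidy, eligible_tier1, exempt_fee, has_dependent, has_valid_id, identity_verified, means_tested, notify_finance, over_18, priority_flag, resident} — 15 facts.

15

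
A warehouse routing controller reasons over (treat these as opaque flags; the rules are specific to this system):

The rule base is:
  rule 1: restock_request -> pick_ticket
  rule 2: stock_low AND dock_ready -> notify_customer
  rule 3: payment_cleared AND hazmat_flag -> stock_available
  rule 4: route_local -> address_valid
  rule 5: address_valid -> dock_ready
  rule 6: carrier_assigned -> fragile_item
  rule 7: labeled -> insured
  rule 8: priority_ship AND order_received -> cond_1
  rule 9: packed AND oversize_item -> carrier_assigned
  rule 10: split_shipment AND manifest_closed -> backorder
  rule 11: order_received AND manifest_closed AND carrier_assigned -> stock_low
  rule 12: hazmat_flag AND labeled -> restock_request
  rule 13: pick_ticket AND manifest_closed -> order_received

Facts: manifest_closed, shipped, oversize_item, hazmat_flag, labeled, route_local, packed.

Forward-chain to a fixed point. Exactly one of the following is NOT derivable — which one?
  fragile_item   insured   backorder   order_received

[1] rule 4 [route_local -> address_valid]; rule 7 [labeled -> insured]; rule 9 [packed AND oversize_item -> carrier_assigned]; rule 12 [hazmat_flag AND labeled -> restock_request]. ⇒ new: address_valid, insured, carrier_assigned, restock_request.
[2] rule 1 [restock_request -> pick_ticket]; rule 5 [address_valid -> dock_ready]; rule 6 [carrier_assigned -> fragile_item]. ⇒ new: pick_ticket, dock_ready, fragile_item.
[3] rule 13 [pick_ticket AND manifest_closed -> order_received]. ⇒ new: order_received.
[4] rule 11 [order_received AND manifest_closed AND carrier_assigned -> stock_low]. ⇒ new: stock_low.
[5] rule 2 [stock_low AND dock_ready -> notify_customer]. ⇒ new: notify_customer.
Derived: fragile_item (round 2), insured (round 1), order_received (round 3). backorder never appears in any round.

backorder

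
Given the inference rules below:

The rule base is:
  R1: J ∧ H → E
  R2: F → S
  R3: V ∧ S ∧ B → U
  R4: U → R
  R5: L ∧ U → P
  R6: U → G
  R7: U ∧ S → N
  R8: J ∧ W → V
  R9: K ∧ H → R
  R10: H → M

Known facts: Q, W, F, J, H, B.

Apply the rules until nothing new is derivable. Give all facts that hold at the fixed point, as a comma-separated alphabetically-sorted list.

Round 1 — R1, R2, R8, R10, derive E, S, V, M.
Round 2 — R3, derive U.
Round 3 — R4, R6, R7, derive R, G, N.

B, E, F, G, H, J, M, N, Q, R, S, U, V, W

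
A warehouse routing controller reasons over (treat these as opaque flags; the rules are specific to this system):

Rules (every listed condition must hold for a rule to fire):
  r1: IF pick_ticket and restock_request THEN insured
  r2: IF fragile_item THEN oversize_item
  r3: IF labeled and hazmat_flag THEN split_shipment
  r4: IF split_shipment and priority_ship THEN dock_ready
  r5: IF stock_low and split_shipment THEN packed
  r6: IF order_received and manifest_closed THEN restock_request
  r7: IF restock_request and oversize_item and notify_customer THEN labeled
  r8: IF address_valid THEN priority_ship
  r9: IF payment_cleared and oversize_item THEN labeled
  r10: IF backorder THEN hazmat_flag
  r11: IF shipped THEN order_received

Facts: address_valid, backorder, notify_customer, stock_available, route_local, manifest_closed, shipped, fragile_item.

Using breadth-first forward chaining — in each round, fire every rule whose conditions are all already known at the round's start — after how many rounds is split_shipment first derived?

Round 1: r2 [IF fragile_item THEN oversize_item]; r8 [IF address_valid THEN priority_ship]; r10 [IF backorder THEN hazmat_flag]; r11 [IF shipped THEN order_received]. New: oversize_item, priority_ship, hazmat_flag, order_received.
Round 2: r6 [IF order_received and manifest_closed THEN restock_request]. New: restock_request.
Round 3: r7 [IF restock_request and oversize_item and notify_customer THEN labeled]. New: labeled.
Round 4: r3 [IF labeled and hazmat_flag THEN split_shipment]. New: split_shipment.
split_shipment first appears in round 4.

4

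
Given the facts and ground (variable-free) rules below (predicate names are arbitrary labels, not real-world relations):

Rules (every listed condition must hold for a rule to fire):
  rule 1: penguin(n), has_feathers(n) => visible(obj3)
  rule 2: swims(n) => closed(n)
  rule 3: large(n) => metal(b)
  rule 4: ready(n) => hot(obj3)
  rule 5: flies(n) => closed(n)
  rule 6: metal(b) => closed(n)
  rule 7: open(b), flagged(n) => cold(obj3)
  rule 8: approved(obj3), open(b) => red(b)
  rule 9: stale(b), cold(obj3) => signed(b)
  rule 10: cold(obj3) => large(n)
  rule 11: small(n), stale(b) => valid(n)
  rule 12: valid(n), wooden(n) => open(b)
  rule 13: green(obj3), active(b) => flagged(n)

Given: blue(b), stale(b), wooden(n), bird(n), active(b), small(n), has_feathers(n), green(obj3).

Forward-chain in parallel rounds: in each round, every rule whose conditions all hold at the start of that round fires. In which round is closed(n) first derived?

[1] rule 11 [small(n), stale(b) => valid(n)]; rule 13 [green(obj3), active(b) => flagged(n)]. ⇒ new: valid(n), flagged(n).
[2] rule 12 [valid(n), wooden(n) => open(b)]. ⇒ new: open(b).
[3] rule 7 [open(b), flagged(n) => cold(obj3)]. ⇒ new: cold(obj3).
[4] rule 9 [stale(b), cold(obj3) => signed(b)]; rule 10 [cold(obj3) => large(n)]. ⇒ new: signed(b), large(n).
[5] rule 3 [large(n) => metal(b)]. ⇒ new: metal(b).
[6] rule 6 [metal(b) => closed(n)]. ⇒ new: closed(n).
closed(n) first appears in round 6.

6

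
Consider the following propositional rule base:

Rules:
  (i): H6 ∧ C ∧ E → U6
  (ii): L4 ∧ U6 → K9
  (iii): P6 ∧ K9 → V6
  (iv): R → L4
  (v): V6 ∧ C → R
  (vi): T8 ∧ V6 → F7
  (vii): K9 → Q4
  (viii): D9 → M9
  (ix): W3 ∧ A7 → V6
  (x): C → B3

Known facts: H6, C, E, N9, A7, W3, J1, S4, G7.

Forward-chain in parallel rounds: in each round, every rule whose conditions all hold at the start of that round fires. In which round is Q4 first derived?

Round 1: (i) [H6 ∧ C ∧ E → U6]; (ix) [W3 ∧ A7 → V6]; (x) [C → B3]. New: U6, V6, B3.
Round 2: (v) [V6 ∧ C → R]. New: R.
Round 3: (iv) [R → L4]. New: L4.
Round 4: (ii) [L4 ∧ U6 → K9]. New: K9.
Round 5: (vii) [K9 → Q4]. New: Q4.
Q4 first appears in round 5.

5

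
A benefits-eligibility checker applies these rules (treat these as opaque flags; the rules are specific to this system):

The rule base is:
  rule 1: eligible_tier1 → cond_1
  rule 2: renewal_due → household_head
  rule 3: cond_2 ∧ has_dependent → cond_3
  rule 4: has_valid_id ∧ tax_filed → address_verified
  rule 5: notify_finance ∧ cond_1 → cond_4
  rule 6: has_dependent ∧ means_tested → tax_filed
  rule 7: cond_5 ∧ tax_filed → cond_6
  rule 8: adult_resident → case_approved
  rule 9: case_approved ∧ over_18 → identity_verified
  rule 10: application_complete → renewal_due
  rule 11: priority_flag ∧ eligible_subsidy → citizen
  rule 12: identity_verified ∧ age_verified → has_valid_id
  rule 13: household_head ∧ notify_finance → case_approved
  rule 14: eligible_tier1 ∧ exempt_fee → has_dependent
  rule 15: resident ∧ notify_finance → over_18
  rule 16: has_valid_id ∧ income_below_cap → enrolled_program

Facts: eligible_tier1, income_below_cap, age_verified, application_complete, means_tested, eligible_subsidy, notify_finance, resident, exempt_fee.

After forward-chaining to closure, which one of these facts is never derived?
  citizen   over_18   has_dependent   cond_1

citizen

Round 1 — rule 1, rule 10, rule 14, rule 15, derive cond_1, renewal_due, has_dependent, over_18.
Round 2 — rule 2, rule 5, rule 6, derive household_head, cond_4, tax_filed.
Round 3 — rule 13, derive case_approved.
Round 4 — rule 9, derive identity_verified.
Round 5 — rule 12, derive has_valid_id.
Round 6 — rule 4, rule 16, derive address_verified, enrolled_program.
Derived: over_18 (round 1), has_dependent (round 1), cond_1 (round 1). citizen never appears in any round.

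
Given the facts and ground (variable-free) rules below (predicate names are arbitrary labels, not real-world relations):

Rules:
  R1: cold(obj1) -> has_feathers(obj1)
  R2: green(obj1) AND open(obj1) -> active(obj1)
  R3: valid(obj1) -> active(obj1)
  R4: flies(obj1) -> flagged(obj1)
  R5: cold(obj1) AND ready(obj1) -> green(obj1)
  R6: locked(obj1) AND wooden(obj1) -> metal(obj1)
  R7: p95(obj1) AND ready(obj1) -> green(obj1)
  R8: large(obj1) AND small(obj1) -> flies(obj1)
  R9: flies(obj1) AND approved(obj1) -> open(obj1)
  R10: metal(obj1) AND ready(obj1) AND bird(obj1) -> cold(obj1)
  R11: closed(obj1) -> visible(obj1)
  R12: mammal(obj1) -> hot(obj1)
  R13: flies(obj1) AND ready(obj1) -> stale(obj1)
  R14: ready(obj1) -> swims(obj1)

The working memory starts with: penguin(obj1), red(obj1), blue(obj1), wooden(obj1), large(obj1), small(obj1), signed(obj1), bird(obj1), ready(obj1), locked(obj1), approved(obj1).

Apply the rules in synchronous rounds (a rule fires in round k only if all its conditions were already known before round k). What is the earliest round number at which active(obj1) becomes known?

4

Round 1 — R6, R8, R14, derive metal(obj1), flies(obj1), swims(obj1).
Round 2 — R4, R9, R10, R13, derive flagged(obj1), open(obj1), cold(obj1), stale(obj1).
Round 3 — R1, R5, derive has_feathers(obj1), green(obj1).
Round 4 — R2, derive active(obj1).
active(obj1) first appears in round 4.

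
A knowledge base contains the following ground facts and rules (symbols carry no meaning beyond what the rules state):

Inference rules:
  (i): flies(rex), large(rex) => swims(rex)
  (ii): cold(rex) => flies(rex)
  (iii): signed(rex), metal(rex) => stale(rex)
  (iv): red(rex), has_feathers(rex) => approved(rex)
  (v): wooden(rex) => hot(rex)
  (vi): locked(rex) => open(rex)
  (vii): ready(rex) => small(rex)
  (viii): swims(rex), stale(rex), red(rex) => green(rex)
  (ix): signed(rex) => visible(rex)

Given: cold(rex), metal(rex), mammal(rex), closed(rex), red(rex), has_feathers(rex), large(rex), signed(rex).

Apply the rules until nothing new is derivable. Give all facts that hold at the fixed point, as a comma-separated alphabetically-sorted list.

[1] (ii) [cold(rex) => flies(rex)]; (iii) [signed(rex), metal(rex) => stale(rex)]; (iv) [red(rex), has_feathers(rex) => approved(rex)]; (ix) [signed(rex) => visible(rex)]. ⇒ new: flies(rex), stale(rex), approved(rex), visible(rex).
[2] (i) [flies(rex), large(rex) => swims(rex)]. ⇒ new: swims(rex).
[3] (viii) [swims(rex), stale(rex), red(rex) => green(rex)]. ⇒ new: green(rex).

approved(rex), closed(rex), cold(rex), flies(rex), green(rex), has_feathers(rex), large(rex), mammal(rex), metal(rex), red(rex), signed(rex), stale(rex), swims(rex), visible(rex)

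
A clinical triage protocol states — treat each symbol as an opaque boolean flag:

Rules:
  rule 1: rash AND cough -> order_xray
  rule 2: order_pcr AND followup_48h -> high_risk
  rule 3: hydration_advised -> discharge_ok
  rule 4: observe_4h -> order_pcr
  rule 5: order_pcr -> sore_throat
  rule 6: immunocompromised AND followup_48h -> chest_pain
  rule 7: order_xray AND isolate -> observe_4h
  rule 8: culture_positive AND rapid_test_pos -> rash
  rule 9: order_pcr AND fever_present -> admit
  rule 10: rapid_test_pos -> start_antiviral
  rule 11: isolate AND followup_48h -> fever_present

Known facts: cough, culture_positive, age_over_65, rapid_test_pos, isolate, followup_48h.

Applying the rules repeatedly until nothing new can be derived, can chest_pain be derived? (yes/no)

no

Round 1 fires rule 8, rule 10, rule 11, giving rash, start_antiviral, fever_present.
Round 2 fires rule 1, giving order_xray.
Round 3 fires rule 7, giving observe_4h.
Round 4 fires rule 4, giving order_pcr.
Round 5 fires rule 2, rule 5, rule 9, giving high_risk, sore_throat, admit.
Fixed point reached. chest_pain is concluded only by rule 6; rule 6 needs immunocompromised (never derived).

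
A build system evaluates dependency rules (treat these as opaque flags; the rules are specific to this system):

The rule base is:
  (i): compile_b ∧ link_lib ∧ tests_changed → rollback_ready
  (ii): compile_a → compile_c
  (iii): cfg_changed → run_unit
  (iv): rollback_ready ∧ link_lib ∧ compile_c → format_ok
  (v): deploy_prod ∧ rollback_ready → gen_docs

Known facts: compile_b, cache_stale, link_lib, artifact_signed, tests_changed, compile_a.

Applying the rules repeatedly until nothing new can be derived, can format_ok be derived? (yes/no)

yes

Round 1 — (i), (ii), derive rollback_ready, compile_c.
Round 2 — (iv), derive format_ok.
format_ok appears in round 2, so it is derivable.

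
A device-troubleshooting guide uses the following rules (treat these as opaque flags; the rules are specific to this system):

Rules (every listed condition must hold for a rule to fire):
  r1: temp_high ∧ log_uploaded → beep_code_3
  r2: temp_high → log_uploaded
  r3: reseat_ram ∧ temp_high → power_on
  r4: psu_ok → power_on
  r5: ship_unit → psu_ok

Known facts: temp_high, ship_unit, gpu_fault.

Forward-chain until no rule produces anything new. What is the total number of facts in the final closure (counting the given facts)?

7

Round 1 fires r2, r5, giving log_uploaded, psu_ok.
Round 2 fires r1, r4, giving beep_code_3, power_on.
Closure: {beep_code_3, gpu_fault, log_uploaded, power_on, psu_ok, ship_unit, temp_high} — 7 facts.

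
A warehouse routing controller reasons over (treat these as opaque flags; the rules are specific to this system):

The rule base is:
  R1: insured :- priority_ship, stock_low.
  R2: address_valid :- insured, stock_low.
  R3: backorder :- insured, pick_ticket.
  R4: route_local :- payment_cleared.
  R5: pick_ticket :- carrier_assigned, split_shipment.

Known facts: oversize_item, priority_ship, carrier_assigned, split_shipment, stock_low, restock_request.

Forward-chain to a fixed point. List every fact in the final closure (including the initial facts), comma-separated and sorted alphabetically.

address_valid, backorder, carrier_assigned, insured, oversize_item, pick_ticket, priority_ship, restock_request, split_shipment, stock_low

Round 1 fires R1, R5, giving insured, pick_ticket.
Round 2 fires R2, R3, giving address_valid, backorder.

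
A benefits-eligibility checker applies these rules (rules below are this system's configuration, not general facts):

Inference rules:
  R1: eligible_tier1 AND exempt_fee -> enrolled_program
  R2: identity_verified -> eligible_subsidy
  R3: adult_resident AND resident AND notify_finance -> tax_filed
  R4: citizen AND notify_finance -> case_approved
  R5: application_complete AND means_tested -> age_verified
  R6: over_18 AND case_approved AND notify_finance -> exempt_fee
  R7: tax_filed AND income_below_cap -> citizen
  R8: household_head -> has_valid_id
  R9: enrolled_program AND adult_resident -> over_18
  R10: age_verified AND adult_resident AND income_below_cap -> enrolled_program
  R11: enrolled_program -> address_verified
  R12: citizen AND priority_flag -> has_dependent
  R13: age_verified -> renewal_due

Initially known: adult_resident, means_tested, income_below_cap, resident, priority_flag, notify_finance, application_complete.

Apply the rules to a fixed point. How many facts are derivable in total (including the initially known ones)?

17

[1] R3 [adult_resident AND resident AND notify_finance -> tax_filed]; R5 [application_complete AND means_tested -> age_verified]. ⇒ new: tax_filed, age_verified.
[2] R7 [tax_filed AND income_below_cap -> citizen]; R10 [age_verified AND adult_resident AND income_below_cap -> enrolled_program]; R13 [age_verified -> renewal_due]. ⇒ new: citizen, enrolled_program, renewal_due.
[3] R4 [citizen AND notify_finance -> case_approved]; R9 [enrolled_program AND adult_resident -> over_18]; R11 [enrolled_program -> address_verified]; R12 [citizen AND priority_flag -> has_dependent]. ⇒ new: case_approved, over_18, address_verified, has_dependent.
[4] R6 [over_18 AND case_approved AND notify_finance -> exempt_fee]. ⇒ new: exempt_fee.
Closure: {address_verified, adult_resident, age_verified, application_complete, case_approved, citizen, enrolled_program, exempt_fee, has_dependent, income_below_cap, means_tested, notify_finance, over_18, priority_flag, renewal_due, resident, tax_filed} — 17 facts.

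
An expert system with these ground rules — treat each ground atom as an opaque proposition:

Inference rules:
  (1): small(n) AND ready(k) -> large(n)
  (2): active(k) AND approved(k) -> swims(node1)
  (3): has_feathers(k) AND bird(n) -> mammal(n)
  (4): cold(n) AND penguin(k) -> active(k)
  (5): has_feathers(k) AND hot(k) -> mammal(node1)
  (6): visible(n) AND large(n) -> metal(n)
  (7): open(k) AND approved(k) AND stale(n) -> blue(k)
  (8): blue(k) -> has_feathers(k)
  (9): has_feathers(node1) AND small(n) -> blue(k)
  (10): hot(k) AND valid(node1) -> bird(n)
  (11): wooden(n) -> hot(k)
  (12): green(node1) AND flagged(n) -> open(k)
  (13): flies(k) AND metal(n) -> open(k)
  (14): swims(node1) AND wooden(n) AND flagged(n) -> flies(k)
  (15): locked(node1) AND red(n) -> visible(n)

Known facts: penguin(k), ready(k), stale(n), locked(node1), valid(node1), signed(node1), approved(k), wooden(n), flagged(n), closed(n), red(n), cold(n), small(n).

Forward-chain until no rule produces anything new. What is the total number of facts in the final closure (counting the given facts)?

Round 1: (1) [small(n) AND ready(k) -> large(n)]; (4) [cold(n) AND penguin(k) -> active(k)]; (11) [wooden(n) -> hot(k)]; (15) [locked(node1) AND red(n) -> visible(n)]. New: large(n), active(k), hot(k), visible(n).
Round 2: (2) [active(k) AND approved(k) -> swims(node1)]; (6) [visible(n) AND large(n) -> metal(n)]; (10) [hot(k) AND valid(node1) -> bird(n)]. New: swims(node1), metal(n), bird(n).
Round 3: (14) [swims(node1) AND wooden(n) AND flagged(n) -> flies(k)]. New: flies(k).
Round 4: (13) [flies(k) AND metal(n) -> open(k)]. New: open(k).
Round 5: (7) [open(k) AND approved(k) AND stale(n) -> blue(k)]. New: blue(k).
Round 6: (8) [blue(k) -> has_feathers(k)]. New: has_feathers(k).
Round 7: (3) [has_feathers(k) AND bird(n) -> mammal(n)]; (5) [has_feathers(k) AND hot(k) -> mammal(node1)]. New: mammal(n), mammal(node1).
Closure: {active(k), approved(k), bird(n), blue(k), closed(n), cold(n), flagged(n), flies(k), has_feathers(k), hot(k), large(n), locked(node1), mammal(n), mammal(node1), metal(n), open(k), penguin(k), ready(k), red(n), signed(node1), small(n), stale(n), swims(node1), valid(node1), visible(n), wooden(n)} — 26 facts.

26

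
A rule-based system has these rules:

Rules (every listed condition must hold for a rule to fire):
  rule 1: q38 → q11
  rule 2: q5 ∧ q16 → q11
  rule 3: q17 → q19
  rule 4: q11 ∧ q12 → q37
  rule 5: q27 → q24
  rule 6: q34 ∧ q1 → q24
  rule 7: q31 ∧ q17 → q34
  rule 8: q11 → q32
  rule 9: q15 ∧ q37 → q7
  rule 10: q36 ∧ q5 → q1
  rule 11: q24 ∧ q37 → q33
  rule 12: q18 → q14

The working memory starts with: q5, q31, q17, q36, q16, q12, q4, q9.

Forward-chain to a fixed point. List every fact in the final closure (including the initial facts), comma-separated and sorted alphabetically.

q1, q11, q12, q16, q17, q19, q24, q31, q32, q33, q34, q36, q37, q4, q5, q9

Round 1: rule 2 [q5 ∧ q16 → q11]; rule 3 [q17 → q19]; rule 7 [q31 ∧ q17 → q34]; rule 10 [q36 ∧ q5 → q1]. New: q11, q19, q34, q1.
Round 2: rule 4 [q11 ∧ q12 → q37]; rule 6 [q34 ∧ q1 → q24]; rule 8 [q11 → q32]. New: q37, q24, q32.
Round 3: rule 11 [q24 ∧ q37 → q33]. New: q33.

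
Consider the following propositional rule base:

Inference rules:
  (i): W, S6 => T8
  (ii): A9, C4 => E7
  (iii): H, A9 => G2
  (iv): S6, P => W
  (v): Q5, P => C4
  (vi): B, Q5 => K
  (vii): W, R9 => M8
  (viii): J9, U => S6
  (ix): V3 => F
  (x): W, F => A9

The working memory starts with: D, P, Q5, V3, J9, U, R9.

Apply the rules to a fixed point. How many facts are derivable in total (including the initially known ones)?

15

Round 1 — (v), (viii), (ix), derive C4, S6, F.
Round 2 — (iv), derive W.
Round 3 — (i), (vii), (x), derive T8, M8, A9.
Round 4 — (ii), derive E7.
Closure: {A9, C4, D, E7, F, J9, M8, P, Q5, R9, S6, T8, U, V3, W} — 15 facts.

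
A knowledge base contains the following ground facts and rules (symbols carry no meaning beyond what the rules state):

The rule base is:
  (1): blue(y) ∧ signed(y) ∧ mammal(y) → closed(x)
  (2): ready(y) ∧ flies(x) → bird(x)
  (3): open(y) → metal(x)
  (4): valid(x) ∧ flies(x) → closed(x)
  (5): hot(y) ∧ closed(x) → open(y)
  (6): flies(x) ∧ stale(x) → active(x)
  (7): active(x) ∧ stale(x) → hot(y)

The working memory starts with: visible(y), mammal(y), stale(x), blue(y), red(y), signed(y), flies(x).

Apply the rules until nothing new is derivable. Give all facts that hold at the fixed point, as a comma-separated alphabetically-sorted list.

[1] (1) [blue(y) ∧ signed(y) ∧ mammal(y) → closed(x)]; (6) [flies(x) ∧ stale(x) → active(x)]. ⇒ new: closed(x), active(x).
[2] (7) [active(x) ∧ stale(x) → hot(y)]. ⇒ new: hot(y).
[3] (5) [hot(y) ∧ closed(x) → open(y)]. ⇒ new: open(y).
[4] (3) [open(y) → metal(x)]. ⇒ new: metal(x).

active(x), blue(y), closed(x), flies(x), hot(y), mammal(y), metal(x), open(y), red(y), signed(y), stale(x), visible(y)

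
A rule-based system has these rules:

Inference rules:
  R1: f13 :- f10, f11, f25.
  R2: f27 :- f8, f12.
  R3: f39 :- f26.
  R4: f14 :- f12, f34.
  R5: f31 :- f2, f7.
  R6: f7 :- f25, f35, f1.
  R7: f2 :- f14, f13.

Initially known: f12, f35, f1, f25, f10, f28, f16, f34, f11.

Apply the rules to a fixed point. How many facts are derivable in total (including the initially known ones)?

14

[1] R1 [f13 :- f10, f11, f25.]; R4 [f14 :- f12, f34.]; R6 [f7 :- f25, f35, f1.]. ⇒ new: f13, f14, f7.
[2] R7 [f2 :- f14, f13.]. ⇒ new: f2.
[3] R5 [f31 :- f2, f7.]. ⇒ new: f31.
Closure: {f1, f10, f11, f12, f13, f14, f16, f2, f25, f28, f31, f34, f35, f7} — 14 facts.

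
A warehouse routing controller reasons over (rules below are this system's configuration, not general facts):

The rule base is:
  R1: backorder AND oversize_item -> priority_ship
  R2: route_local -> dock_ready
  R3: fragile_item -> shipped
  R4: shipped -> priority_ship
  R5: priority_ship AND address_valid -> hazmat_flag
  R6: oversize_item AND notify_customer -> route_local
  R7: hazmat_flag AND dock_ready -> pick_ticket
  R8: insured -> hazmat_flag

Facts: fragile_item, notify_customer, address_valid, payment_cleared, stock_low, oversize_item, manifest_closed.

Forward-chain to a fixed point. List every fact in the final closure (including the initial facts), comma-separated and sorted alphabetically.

Round 1 — R3, R6, derive shipped, route_local.
Round 2 — R2, R4, derive dock_ready, priority_ship.
Round 3 — R5, derive hazmat_flag.
Round 4 — R7, derive pick_ticket.

address_valid, dock_ready, fragile_item, hazmat_flag, manifest_closed, notify_customer, oversize_item, payment_cleared, pick_ticket, priority_ship, route_local, shipped, stock_low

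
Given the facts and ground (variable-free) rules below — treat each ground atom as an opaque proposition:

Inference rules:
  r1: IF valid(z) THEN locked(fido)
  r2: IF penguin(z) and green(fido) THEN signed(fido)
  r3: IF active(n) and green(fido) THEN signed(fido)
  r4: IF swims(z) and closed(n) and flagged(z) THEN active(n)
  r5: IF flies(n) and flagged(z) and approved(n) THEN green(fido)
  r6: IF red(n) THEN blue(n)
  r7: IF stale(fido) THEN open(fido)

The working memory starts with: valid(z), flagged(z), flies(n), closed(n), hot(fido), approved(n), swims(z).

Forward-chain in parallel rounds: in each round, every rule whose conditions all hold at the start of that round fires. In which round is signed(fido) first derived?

2

Round 1: r1 [IF valid(z) THEN locked(fido)]; r4 [IF swims(z) and closed(n) and flagged(z) THEN active(n)]; r5 [IF flies(n) and flagged(z) and approved(n) THEN green(fido)]. New: locked(fido), active(n), green(fido).
Round 2: r3 [IF active(n) and green(fido) THEN signed(fido)]. New: signed(fido).
signed(fido) first appears in round 2.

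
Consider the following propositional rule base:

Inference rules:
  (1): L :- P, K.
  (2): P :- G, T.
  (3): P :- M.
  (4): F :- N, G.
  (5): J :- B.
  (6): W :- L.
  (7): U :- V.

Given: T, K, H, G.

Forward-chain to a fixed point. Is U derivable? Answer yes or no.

Round 1 — (2), derive P.
Round 2 — (1), derive L.
Round 3 — (6), derive W.
Fixed point reached. U is concluded only by (7); (7) needs V (never derived).

no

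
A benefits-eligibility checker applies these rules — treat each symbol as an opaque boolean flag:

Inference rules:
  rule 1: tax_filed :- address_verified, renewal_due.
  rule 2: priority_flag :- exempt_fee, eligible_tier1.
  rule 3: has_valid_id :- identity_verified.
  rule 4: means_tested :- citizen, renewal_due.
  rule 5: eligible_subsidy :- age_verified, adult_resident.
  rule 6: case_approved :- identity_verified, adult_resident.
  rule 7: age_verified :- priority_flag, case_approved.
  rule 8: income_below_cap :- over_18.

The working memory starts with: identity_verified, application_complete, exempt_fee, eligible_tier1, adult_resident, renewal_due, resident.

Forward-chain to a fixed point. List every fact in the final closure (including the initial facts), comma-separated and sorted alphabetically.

Round 1 fires rule 2, rule 3, rule 6, giving priority_flag, has_valid_id, case_approved.
Round 2 fires rule 7, giving age_verified.
Round 3 fires rule 5, giving eligible_subsidy.

adult_resident, age_verified, application_complete, case_approved, eligible_subsidy, eligible_tier1, exempt_fee, has_valid_id, identity_verified, priority_flag, renewal_due, resident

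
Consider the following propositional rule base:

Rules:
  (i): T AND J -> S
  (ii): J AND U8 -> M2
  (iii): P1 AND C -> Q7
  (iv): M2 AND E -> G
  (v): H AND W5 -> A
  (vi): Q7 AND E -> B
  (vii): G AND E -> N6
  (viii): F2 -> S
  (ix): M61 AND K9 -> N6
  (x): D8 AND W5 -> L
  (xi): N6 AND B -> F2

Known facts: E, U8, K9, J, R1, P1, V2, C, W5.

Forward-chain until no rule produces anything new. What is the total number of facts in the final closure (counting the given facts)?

16

Round 1 — (ii), (iii), derive M2, Q7.
Round 2 — (iv), (vi), derive G, B.
Round 3 — (vii), derive N6.
Round 4 — (xi), derive F2.
Round 5 — (viii), derive S.
Closure: {B, C, E, F2, G, J, K9, M2, N6, P1, Q7, R1, S, U8, V2, W5} — 16 facts.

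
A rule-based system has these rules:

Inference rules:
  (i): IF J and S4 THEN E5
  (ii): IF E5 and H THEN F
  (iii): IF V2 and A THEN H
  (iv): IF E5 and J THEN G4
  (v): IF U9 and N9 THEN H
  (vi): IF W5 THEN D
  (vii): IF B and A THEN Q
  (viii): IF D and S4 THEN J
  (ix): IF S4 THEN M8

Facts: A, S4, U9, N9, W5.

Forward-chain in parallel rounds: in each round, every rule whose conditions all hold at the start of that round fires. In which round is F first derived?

4

Round 1: (v) [IF U9 and N9 THEN H]; (vi) [IF W5 THEN D]; (ix) [IF S4 THEN M8]. Adds H, D, M8.
Round 2: (viii) [IF D and S4 THEN J]. Adds J.
Round 3: (i) [IF J and S4 THEN E5]. Adds E5.
Round 4: (ii) [IF E5 and H THEN F]; (iv) [IF E5 and J THEN G4]. Adds F, G4.
F first appears in round 4.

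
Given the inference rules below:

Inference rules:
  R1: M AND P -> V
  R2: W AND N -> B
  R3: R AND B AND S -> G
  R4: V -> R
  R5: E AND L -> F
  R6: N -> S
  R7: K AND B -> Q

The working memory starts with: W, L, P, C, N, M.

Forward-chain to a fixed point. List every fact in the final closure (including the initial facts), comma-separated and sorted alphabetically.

B, C, G, L, M, N, P, R, S, V, W

Round 1: R1 [M AND P -> V]; R2 [W AND N -> B]; R6 [N -> S]. Adds V, B, S.
Round 2: R4 [V -> R]. Adds R.
Round 3: R3 [R AND B AND S -> G]. Adds G.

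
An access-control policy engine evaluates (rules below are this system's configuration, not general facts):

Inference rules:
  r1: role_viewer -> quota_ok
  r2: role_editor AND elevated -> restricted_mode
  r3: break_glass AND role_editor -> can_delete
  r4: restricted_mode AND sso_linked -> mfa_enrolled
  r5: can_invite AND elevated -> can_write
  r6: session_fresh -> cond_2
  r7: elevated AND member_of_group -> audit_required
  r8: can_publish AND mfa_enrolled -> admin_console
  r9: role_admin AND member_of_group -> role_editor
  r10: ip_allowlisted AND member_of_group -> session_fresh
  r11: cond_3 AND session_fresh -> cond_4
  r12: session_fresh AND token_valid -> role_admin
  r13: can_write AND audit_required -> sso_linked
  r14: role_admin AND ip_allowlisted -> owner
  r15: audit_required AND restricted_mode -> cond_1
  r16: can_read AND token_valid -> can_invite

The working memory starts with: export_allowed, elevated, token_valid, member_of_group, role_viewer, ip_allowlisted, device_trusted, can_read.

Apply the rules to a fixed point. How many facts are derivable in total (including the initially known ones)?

Round 1 — r1, r7, r10, r16, derive quota_ok, audit_required, session_fresh, can_invite.
Round 2 — r5, r6, r12, derive can_write, cond_2, role_admin.
Round 3 — r9, r13, r14, derive role_editor, sso_linked, owner.
Round 4 — r2, derive restricted_mode.
Round 5 — r4, r15, derive mfa_enrolled, cond_1.
Closure: {audit_required, can_invite, can_read, can_write, cond_1, cond_2, device_trusted, elevated, export_allowed, ip_allowlisted, member_of_group, mfa_enrolled, owner, quota_ok, restricted_mode, role_admin, role_editor, role_viewer, session_fresh, sso_linked, token_valid} — 21 facts.

21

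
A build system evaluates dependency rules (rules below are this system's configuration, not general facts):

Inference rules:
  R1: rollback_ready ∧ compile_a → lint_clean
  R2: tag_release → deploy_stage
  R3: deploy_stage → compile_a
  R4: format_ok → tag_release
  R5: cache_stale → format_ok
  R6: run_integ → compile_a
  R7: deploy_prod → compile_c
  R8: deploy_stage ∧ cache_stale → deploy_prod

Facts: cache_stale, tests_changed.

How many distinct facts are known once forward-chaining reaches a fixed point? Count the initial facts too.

Round 1 — R5, derive format_ok.
Round 2 — R4, derive tag_release.
Round 3 — R2, derive deploy_stage.
Round 4 — R3, R8, derive compile_a, deploy_prod.
Round 5 — R7, derive compile_c.
Closure: {cache_stale, compile_a, compile_c, deploy_prod, deploy_stage, format_ok, tag_release, tests_changed} — 8 facts.

8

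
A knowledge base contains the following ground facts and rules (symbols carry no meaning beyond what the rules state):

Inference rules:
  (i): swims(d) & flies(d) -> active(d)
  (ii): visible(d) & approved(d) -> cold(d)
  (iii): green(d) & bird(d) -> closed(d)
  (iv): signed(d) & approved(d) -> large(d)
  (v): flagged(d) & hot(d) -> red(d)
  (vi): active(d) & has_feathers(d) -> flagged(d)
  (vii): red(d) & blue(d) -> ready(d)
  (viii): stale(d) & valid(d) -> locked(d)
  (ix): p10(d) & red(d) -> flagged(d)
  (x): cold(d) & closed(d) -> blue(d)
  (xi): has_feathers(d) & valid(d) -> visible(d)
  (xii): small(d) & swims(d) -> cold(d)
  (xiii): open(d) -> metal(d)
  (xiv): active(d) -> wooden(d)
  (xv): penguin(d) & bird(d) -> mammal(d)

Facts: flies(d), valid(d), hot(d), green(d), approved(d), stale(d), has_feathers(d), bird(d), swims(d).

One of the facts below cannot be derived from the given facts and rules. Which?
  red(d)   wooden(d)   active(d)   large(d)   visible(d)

large(d)

[1] (i) [swims(d) & flies(d) -> active(d)]; (iii) [green(d) & bird(d) -> closed(d)]; (viii) [stale(d) & valid(d) -> locked(d)]; (xi) [has_feathers(d) & valid(d) -> visible(d)]. ⇒ new: active(d), closed(d), locked(d), visible(d).
[2] (ii) [visible(d) & approved(d) -> cold(d)]; (vi) [active(d) & has_feathers(d) -> flagged(d)]; (xiv) [active(d) -> wooden(d)]. ⇒ new: cold(d), flagged(d), wooden(d).
[3] (v) [flagged(d) & hot(d) -> red(d)]; (x) [cold(d) & closed(d) -> blue(d)]. ⇒ new: red(d), blue(d).
[4] (vii) [red(d) & blue(d) -> ready(d)]. ⇒ new: ready(d).
Derived: red(d) (round 3), wooden(d) (round 2), visible(d) (round 1), active(d) (round 1). large(d) never appears in any round.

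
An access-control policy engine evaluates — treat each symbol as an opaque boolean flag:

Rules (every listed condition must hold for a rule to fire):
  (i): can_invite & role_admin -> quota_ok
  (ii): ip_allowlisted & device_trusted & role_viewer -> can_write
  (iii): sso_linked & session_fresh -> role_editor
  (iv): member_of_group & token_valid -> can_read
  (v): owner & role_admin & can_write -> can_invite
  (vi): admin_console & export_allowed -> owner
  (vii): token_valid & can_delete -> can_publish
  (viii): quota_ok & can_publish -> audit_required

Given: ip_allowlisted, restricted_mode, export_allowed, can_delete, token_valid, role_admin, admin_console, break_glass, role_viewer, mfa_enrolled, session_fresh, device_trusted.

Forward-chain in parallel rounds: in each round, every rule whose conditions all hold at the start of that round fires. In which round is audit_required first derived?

4

Round 1 fires (ii), (vi), (vii), giving can_write, owner, can_publish.
Round 2 fires (v), giving can_invite.
Round 3 fires (i), giving quota_ok.
Round 4 fires (viii), giving audit_required.
audit_required first appears in round 4.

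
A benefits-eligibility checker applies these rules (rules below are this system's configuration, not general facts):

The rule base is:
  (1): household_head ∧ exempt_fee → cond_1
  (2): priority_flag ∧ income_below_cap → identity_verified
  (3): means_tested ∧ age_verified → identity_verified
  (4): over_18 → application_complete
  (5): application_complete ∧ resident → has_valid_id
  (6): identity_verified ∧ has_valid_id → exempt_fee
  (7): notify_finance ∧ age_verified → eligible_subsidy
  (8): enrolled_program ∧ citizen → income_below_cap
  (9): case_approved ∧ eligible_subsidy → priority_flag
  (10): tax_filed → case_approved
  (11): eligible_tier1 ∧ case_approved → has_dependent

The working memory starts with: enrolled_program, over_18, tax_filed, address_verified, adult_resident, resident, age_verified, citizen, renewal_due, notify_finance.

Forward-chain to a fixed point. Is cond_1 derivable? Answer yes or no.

Round 1: (4) [over_18 → application_complete]; (7) [notify_finance ∧ age_verified → eligible_subsidy]; (8) [enrolled_program ∧ citizen → income_below_cap]; (10) [tax_filed → case_approved]. New: application_complete, eligible_subsidy, income_below_cap, case_approved.
Round 2: (5) [application_complete ∧ resident → has_valid_id]; (9) [case_approved ∧ eligible_subsidy → priority_flag]. New: has_valid_id, priority_flag.
Round 3: (2) [priority_flag ∧ income_below_cap → identity_verified]. New: identity_verified.
Round 4: (6) [identity_verified ∧ has_valid_id → exempt_fee]. New: exempt_fee.
Fixed point reached. cond_1 is concluded only by (1); (1) needs household_head (never derived).

no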